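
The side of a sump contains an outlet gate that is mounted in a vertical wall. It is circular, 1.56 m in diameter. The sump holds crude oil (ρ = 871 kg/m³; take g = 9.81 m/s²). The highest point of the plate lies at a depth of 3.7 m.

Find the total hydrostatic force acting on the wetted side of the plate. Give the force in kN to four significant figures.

F ≈ 73.17 kN

γ = ρg = 871 × 9.81 / 1000 = 8.54451 kN/m³.
The centroid is at the centre, 0.78 m below the top of the plate, so the centroid depth is h_c = 3.7 + 0.78 = 4.48 m.
A = π(0.78)² = 1.91134 m².
Resultant F = γ·h_c·A = 8.54451 × 4.48 × 1.91134 = 73.165 kN.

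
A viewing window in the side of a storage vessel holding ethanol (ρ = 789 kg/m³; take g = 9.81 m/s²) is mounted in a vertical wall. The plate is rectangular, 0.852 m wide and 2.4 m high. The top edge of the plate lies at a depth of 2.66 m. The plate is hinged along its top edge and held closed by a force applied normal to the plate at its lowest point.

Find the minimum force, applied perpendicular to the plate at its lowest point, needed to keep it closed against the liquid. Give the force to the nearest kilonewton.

P ≈ 34 kN

γ = ρg = 789 × 9.81 / 1000 = 7.74009 kN/m³.
The centroid lies 2.4/2 = 1.2 m below the top edge, so the centroid depth is h_c = 2.66 + 1.2 = 3.86 m.
A = 0.852 × 2.4 = 2.0448 m².
Resultant F = γ·h_c·A = 7.74009 × 3.86 × 2.0448 = 61.092 kN.
I_c = b·h³/12 = 0.852 × 2.4³/12 = 0.981504 m⁴.
Centre of pressure: y_p = y_c + I_c/(y_c·A) = 3.86 + 0.981504/(3.86 × 2.0448) = 3.86 + 0.124352 = 3.98435 m along the plane.
The resultant acts 1.2 + 0.124352 = 1.32435 m (along the plate) below the hinge at the top edge, so the moment about the hinge is M = F × 1.32435 = 61.092 × 1.32435 = 80.9072 kN·m.
A normal force at the bottom, 2.4 m from the hinge, must supply this moment: P = 80.9072/2.4 = 33.7113 kN.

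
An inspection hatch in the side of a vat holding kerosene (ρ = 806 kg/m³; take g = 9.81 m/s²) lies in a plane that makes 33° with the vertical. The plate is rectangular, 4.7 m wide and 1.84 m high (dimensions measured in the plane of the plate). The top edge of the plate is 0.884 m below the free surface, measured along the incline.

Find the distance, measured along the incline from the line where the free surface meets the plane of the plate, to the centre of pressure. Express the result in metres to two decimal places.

γ = ρg = 806 × 9.81 / 1000 = 7.90686 kN/m³.
The plate makes 33° with the vertical, i.e. θ = 90° − 33° = 57° to the horizontal. Measuring y along the incline from the free-surface line, vertical depth h = y·sinθ with sinθ = 0.838671.
The centroid lies 1.84/2 = 0.92 m below the top edge, so y_c = 0.884 + 0.92 = 1.804 m and h_c = 1.804 × 0.838671 = 1.51296 m.
A = 4.7 × 1.84 = 8.648 m².
Resultant F = γ·h_c·A = 7.90686 × 1.51296 × 8.648 = 103.454 kN.
I_c = b·h³/12 = 4.7 × 1.84³/12 = 2.43989 m⁴.
Centre of pressure: y_p = y_c + I_c/(y_c·A) = 1.804 + 2.43989/(1.804 × 8.648) = 1.804 + 0.156393 = 1.96039 m along the plane.

y_p = 1.96 m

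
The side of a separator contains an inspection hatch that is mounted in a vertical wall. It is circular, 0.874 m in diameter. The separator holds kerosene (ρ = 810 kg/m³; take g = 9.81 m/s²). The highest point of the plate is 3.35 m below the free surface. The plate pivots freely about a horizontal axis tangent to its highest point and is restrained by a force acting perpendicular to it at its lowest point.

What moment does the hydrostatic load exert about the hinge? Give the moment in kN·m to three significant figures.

γ = ρg = 810 × 9.81 / 1000 = 7.9461 kN/m³.
The centroid is at the centre, 0.437 m below the top of the plate, so the centroid depth is h_c = 3.35 + 0.437 = 3.787 m.
A = π(0.437)² = 0.599947 m².
Resultant F = γ·h_c·A = 7.9461 × 3.787 × 0.599947 = 18.0535 kN.
I_c = πr⁴/4 = π × 0.437⁴/4 = 0.0286428 m⁴.
Centre of pressure: y_p = y_c + I_c/(y_c·A) = 3.787 + 0.0286428/(3.787 × 0.599947) = 3.787 + 0.0126069 = 3.79961 m along the plane.
The resultant acts 0.437 + 0.0126069 = 0.449607 m (along the plate) below the hinge at the top edge, so the moment about the hinge is M = F × 0.449607 = 18.0535 × 0.449607 = 8.11698 kN·m.

M ≈ 8.12 kN·m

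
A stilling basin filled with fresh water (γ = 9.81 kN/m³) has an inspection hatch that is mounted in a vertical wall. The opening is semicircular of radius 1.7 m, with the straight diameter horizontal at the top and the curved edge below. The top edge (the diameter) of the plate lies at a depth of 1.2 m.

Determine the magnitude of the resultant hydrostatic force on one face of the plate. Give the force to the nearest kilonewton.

F ≈ 86 kN

γ = 9.81 kN/m³.
The centroid of a semicircle lies 4r/(3π) = 0.721502 m from the diameter, here below the top edge, so the centroid depth is h_c = 1.2 + 0.721502 = 1.9215 m.
A = πr²/2 = π × 1.7²/2 = 4.5396 m².
Resultant F = γ·h_c·A = 9.81 × 1.9215 × 4.5396 = 85.5711 kN.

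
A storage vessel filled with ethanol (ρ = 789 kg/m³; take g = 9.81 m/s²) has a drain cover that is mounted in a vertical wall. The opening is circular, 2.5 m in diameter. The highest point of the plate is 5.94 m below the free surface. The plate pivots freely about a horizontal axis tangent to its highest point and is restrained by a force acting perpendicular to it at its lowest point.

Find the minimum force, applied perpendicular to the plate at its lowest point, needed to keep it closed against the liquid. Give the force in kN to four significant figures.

γ = ρg = 789 × 9.81 / 1000 = 7.74009 kN/m³.
The centroid is at the centre, 1.25 m below the top of the plate, so the centroid depth is h_c = 5.94 + 1.25 = 7.19 m.
A = π(1.25)² = 4.90874 m².
Resultant F = γ·h_c·A = 7.74009 × 7.19 × 4.90874 = 273.178 kN.
I_c = πr⁴/4 = π × 1.25⁴/4 = 1.91748 m⁴.
Centre of pressure: y_p = y_c + I_c/(y_c·A) = 7.19 + 1.91748/(7.19 × 4.90874) = 7.19 + 0.054329 = 7.24433 m along the plane.
The resultant acts 1.25 + 0.054329 = 1.30433 m (along the plate) below the hinge at the top edge, so the moment about the hinge is M = F × 1.30433 = 273.178 × 1.30433 = 356.314 kN·m.
A normal force at the bottom, 2.5 m from the hinge, must supply this moment: P = 356.314/2.5 = 142.526 kN.

P ≈ 142.5 kN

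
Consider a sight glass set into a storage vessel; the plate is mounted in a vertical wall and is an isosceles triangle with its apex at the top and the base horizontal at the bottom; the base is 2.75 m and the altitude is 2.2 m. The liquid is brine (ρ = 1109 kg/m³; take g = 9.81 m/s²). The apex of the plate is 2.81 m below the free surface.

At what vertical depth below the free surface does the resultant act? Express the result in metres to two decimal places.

h_p = 4.34 m

γ = ρg = 1109 × 9.81 / 1000 = 10.87929 kN/m³.
With the apex up, the centroid sits 2h/3 = 2 × 2.2/3 = 1.46667 m below the apex, so the centroid depth is h_c = 2.81 + 1.46667 = 4.27667 m.
A = ½ × 2.75 × 2.2 = 3.025 m².
Resultant F = γ·h_c·A = 10.87929 × 4.27667 × 3.025 = 140.745 kN.
I_c = b·h³/36 = 2.75 × 2.2³/36 = 0.813389 m⁴.
Centre of pressure: y_p = y_c + I_c/(y_c·A) = 4.27667 + 0.813389/(4.27667 × 3.025) = 4.27667 + 0.0628734 = 4.33954 m along the plane.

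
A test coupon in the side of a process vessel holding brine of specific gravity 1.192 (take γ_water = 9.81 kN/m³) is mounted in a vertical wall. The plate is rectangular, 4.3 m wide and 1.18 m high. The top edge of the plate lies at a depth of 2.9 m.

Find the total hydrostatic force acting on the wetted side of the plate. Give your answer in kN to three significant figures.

γ = 1.192 × 9.81 = 11.69352 kN/m³.
The centroid lies 1.18/2 = 0.59 m below the top edge, so the centroid depth is h_c = 2.9 + 0.59 = 3.49 m.
A = 4.3 × 1.18 = 5.074 m².
Resultant F = γ·h_c·A = 11.69352 × 3.49 × 5.074 = 207.072 kN.

F ≈ 207 kN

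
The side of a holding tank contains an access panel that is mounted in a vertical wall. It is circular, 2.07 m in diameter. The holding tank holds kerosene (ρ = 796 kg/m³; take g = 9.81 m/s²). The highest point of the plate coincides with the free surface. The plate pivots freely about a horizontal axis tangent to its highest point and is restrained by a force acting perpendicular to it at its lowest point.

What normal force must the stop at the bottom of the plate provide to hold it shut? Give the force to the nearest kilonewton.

γ = ρg = 796 × 9.81 / 1000 = 7.80876 kN/m³.
The centroid is at the centre, 1.035 m below the top of the plate, so the centroid depth is h_c = 1.035 m.
A = π(1.035)² = 3.36535 m².
Resultant F = γ·h_c·A = 7.80876 × 1.035 × 3.36535 = 27.199 kN.
I_c = πr⁴/4 = π × 1.035⁴/4 = 0.901262 m⁴.
Centre of pressure: y_p = y_c + I_c/(y_c·A) = 1.035 + 0.901262/(1.035 × 3.36535) = 1.035 + 0.25875 = 1.29375 m along the plane.
The resultant acts 1.035 + 0.25875 = 1.29375 m (along the plate) below the hinge at the top edge, so the moment about the hinge is M = F × 1.29375 = 27.199 × 1.29375 = 35.1887 kN·m.
A normal force at the bottom, 2.07 m from the hinge, must supply this moment: P = 35.1887/2.07 = 16.9994 kN.

P ≈ 17 kN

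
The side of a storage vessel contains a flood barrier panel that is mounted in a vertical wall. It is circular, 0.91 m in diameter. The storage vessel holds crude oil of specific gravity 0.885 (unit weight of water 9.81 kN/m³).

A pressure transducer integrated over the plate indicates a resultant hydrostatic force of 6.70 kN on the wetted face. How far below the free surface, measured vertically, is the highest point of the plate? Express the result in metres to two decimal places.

d_top ≈ 0.73 m

γ = 0.885 × 9.81 = 8.68185 kN/m³.
A = π(0.455)² = 0.650388 m².
From F = γ·h_c·A, the centroid depth is h_c = 6.70/(8.68185 × 0.650388) = 1.18656 m.
The centroid is at the centre, 0.455 m below the top of the plate, so the highest point sits at h_top = 1.18656 − 0.455 = 0.73156 m below the surface.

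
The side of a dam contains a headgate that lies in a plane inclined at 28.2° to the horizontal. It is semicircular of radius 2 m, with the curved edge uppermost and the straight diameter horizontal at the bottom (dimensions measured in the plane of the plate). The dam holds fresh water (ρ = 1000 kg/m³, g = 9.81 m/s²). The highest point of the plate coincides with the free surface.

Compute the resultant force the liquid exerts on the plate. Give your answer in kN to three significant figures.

γ = ρg = 1000 × 9.81 = 9810 N/m³ = 9.81 kN/m³.
Let θ = 28.2° be the plate's angle to the horizontal; measure y along the incline from where the plane meets the free surface. Vertical depth h = y·sinθ with sinθ = 0.472551.
The centroid lies 4r/(3π) = 0.848826 m above the diameter, so r − 4r/(3π) = 2 − 0.848826 = 1.15117 m below the topmost point, so y_c = 1.15117 m and h_c = 1.15117 × 0.472551 = 0.543987 m.
A = πr²/2 = π × 2²/2 = 6.28319 m².
Resultant F = γ·h_c·A = 9.81 × 0.543987 × 6.28319 = 33.5303 kN.

F ≈ 33.5 kN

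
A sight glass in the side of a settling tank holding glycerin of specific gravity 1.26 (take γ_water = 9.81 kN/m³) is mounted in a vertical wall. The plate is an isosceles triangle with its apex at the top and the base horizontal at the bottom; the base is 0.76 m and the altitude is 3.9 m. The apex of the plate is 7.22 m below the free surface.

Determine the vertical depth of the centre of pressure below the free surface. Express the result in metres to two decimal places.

h_p = 9.91 m

γ = 1.26 × 9.81 = 12.3606 kN/m³.
With the apex up, the centroid sits 2h/3 = 2 × 3.9/3 = 2.6 m below the apex, so the centroid depth is h_c = 7.22 + 2.6 = 9.82 m.
A = ½ × 0.76 × 3.9 = 1.482 m².
Resultant F = γ·h_c·A = 12.3606 × 9.82 × 1.482 = 179.887 kN.
I_c = b·h³/36 = 0.76 × 3.9³/36 = 1.25229 m⁴.
Centre of pressure: y_p = y_c + I_c/(y_c·A) = 9.82 + 1.25229/(9.82 × 1.482) = 9.82 + 0.0860489 = 9.90605 m along the plane.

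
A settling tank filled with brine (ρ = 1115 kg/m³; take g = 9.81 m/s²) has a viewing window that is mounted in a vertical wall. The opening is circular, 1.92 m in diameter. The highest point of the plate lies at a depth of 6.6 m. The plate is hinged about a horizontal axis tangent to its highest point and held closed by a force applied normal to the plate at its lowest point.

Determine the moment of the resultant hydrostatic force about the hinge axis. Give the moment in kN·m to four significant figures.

γ = ρg = 1115 × 9.81 / 1000 = 10.93815 kN/m³.
The centroid is at the centre, 0.96 m below the top of the plate, so the centroid depth is h_c = 6.6 + 0.96 = 7.56 m.
A = π(0.96)² = 2.89529 m².
Resultant F = γ·h_c·A = 10.93815 × 7.56 × 2.89529 = 239.419 kN.
I_c = πr⁴/4 = π × 0.96⁴/4 = 0.667075 m⁴.
Centre of pressure: y_p = y_c + I_c/(y_c·A) = 7.56 + 0.667075/(7.56 × 2.89529) = 7.56 + 0.0304762 = 7.59048 m along the plane.
The resultant acts 0.96 + 0.0304762 = 0.990476 m (along the plate) below the hinge at the top edge, so the moment about the hinge is M = F × 0.990476 = 239.419 × 0.990476 = 237.139 kN·m.

M ≈ 237.1 kN·m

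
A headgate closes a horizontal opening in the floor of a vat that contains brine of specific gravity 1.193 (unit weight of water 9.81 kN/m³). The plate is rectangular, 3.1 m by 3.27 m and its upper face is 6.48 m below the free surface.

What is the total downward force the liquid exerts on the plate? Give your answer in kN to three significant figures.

γ = 1.193 × 9.81 = 11.70333 kN/m³.
The plate is horizontal, so pressure is uniform at p = γ·h = 11.70333 × 6.48 = 75.8376 kN/m².
A = 3.1 × 3.27 = 10.137 m².
F = p·A = 75.8376 × 10.137 = 768.766 kN.

F ≈ 769 kN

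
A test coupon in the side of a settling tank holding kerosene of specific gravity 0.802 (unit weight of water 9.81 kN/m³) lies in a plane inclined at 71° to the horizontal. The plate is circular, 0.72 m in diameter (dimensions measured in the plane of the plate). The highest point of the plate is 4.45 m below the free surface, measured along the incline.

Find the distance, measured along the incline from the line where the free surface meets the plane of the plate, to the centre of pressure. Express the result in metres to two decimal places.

γ = 0.802 × 9.81 = 7.86762 kN/m³.
Let θ = 71° be the plate's angle to the horizontal; measure y along the incline from where the plane meets the free surface. Vertical depth h = y·sinθ with sinθ = 0.945519.
The centroid is at the centre, 0.36 m below the top of the plate, so y_c = 4.45 + 0.36 = 4.81 m and h_c = 4.81 × 0.945519 = 4.54795 m.
A = π(0.36)² = 0.40715 m².
Resultant F = γ·h_c·A = 7.86762 × 4.54795 × 0.40715 = 14.5685 kN.
I_c = πr⁴/4 = π × 0.36⁴/4 = 0.0131917 m⁴.
Centre of pressure: y_p = y_c + I_c/(y_c·A) = 4.81 + 0.0131917/(4.81 × 0.40715) = 4.81 + 0.00673599 = 4.81674 m along the plane.

y_p = 4.82 m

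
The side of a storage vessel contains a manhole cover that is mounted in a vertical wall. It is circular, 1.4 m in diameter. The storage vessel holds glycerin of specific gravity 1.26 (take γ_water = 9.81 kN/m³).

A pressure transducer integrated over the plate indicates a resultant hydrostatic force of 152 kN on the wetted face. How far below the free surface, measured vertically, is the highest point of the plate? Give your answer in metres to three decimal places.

γ = 1.26 × 9.81 = 12.3606 kN/m³.
A = π(0.7)² = 1.53938 m².
From F = γ·h_c·A, the centroid depth is h_c = 152/(12.3606 × 1.53938) = 7.98837 m.
The centroid is at the centre, 0.7 m below the top of the plate, so the highest point sits at h_top = 7.98837 − 0.7 = 7.28837 m below the surface.

d_top ≈ 7.288 m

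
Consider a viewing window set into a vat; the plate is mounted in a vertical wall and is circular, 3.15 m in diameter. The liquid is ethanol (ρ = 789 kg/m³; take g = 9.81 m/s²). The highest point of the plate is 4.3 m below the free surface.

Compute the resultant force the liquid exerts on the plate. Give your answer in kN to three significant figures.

F ≈ 354 kN

γ = ρg = 789 × 9.81 / 1000 = 7.74009 kN/m³.
The centroid is at the centre, 1.575 m below the top of the plate, so the centroid depth is h_c = 4.3 + 1.575 = 5.875 m.
A = π(1.575)² = 7.79311 m².
Resultant F = γ·h_c·A = 7.74009 × 5.875 × 7.79311 = 354.376 kN.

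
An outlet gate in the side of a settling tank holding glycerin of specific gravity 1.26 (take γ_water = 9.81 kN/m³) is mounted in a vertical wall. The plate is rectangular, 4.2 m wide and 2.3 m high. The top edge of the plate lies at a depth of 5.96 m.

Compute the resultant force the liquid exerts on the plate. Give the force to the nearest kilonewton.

F ≈ 849 kN

γ = 1.26 × 9.81 = 12.3606 kN/m³.
The centroid lies 2.3/2 = 1.15 m below the top edge, so the centroid depth is h_c = 5.96 + 1.15 = 7.11 m.
A = 4.2 × 2.3 = 9.66 m².
Resultant F = γ·h_c·A = 12.3606 × 7.11 × 9.66 = 848.958 kN.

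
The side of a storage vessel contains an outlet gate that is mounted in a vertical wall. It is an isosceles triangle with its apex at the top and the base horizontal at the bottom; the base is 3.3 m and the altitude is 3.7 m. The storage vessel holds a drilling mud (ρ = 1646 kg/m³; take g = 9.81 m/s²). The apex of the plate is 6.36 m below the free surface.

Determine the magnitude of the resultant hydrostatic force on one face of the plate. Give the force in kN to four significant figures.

F ≈ 870.1 kN

γ = ρg = 1646 × 9.81 / 1000 = 16.14726 kN/m³.
With the apex up, the centroid sits 2h/3 = 2 × 3.7/3 = 2.46667 m below the apex, so the centroid depth is h_c = 6.36 + 2.46667 = 8.82667 m.
A = ½ × 3.3 × 3.7 = 6.105 m².
Resultant F = γ·h_c·A = 16.14726 × 8.82667 × 6.105 = 870.124 kN.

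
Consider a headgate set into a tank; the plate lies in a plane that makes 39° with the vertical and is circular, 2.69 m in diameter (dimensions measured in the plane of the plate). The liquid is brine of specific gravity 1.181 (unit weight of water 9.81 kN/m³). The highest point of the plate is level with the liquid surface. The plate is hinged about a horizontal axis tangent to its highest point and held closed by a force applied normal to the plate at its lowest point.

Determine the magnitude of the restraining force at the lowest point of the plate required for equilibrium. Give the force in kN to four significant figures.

P ≈ 43.01 kN

γ = 1.181 × 9.81 = 11.58561 kN/m³.
The plate makes 39° with the vertical, i.e. θ = 90° − 39° = 51° to the horizontal. Measuring y along the incline from the free-surface line, vertical depth h = y·sinθ with sinθ = 0.777146.
The centroid is at the centre, 1.345 m below the top of the plate, so y_c = 1.345 m and h_c = 1.345 × 0.777146 = 1.04526 m.
A = π(1.345)² = 5.68322 m².
Resultant F = γ·h_c·A = 11.58561 × 1.04526 × 5.68322 = 68.8237 kN.
I_c = πr⁴/4 = π × 1.345⁴/4 = 2.57027 m⁴.
Centre of pressure: y_p = y_c + I_c/(y_c·A) = 1.345 + 2.57027/(1.345 × 5.68322) = 1.345 + 0.33625 = 1.68125 m along the plane.
The resultant acts 1.345 + 0.33625 = 1.68125 m (along the plate) below the hinge at the top edge, so the moment about the hinge is M = F × 1.68125 = 68.8237 × 1.68125 = 115.71 kN·m.
A normal force at the bottom, 2.69 m from the hinge, must supply this moment: P = 115.71/2.69 = 43.0149 kN.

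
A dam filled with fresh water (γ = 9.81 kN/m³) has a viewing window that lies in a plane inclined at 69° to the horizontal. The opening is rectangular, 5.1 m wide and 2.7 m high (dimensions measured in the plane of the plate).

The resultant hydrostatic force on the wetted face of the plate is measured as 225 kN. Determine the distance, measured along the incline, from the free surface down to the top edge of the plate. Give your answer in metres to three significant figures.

y_top ≈ 0.434 m

γ = 9.81 kN/m³.
A = 5.1 × 2.7 = 13.77 m².
From F = γ·h_c·A, the centroid depth is h_c = 225/(9.81 × 13.77) = 1.66563 m.
Let θ = 69° be the plate's angle to the horizontal; measure y along the incline from where the plane meets the free surface. Vertical depth h = y·sinθ with sinθ = 0.933580.
Along the incline, y_c = h_c/sinθ = 1.66563/0.933580 = 1.78413 m.
The centroid lies 2.7/2 = 1.35 m below the top edge, so the top edge sits at y_top = 1.78413 − 1.35 = 0.43413 m along the incline.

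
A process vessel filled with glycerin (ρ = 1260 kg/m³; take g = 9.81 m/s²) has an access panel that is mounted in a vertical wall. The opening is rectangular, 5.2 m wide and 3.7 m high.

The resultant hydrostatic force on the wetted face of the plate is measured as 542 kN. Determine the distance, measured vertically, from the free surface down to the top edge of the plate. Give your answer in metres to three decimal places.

d_top ≈ 0.429 m

γ = ρg = 1260 × 9.81 / 1000 = 12.3606 kN/m³.
A = 5.2 × 3.7 = 19.24 m².
From F = γ·h_c·A, the centroid depth is h_c = 542/(12.3606 × 19.24) = 2.27905 m.
The centroid lies 3.7/2 = 1.85 m below the top edge, so the top edge sits at h_top = 2.27905 − 1.85 = 0.42905 m below the surface.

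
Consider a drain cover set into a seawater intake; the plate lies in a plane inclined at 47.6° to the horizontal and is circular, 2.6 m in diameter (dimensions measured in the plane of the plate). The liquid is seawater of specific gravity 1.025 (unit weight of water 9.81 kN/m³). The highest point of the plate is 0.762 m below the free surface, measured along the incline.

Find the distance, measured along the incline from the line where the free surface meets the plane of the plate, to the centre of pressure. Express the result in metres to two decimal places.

y_p = 2.27 m

γ = 1.025 × 9.81 = 10.05525 kN/m³.
Let θ = 47.6° be the plate's angle to the horizontal; measure y along the incline from where the plane meets the free surface. Vertical depth h = y·sinθ with sinθ = 0.738455.
The centroid is at the centre, 1.3 m below the top of the plate, so y_c = 0.762 + 1.3 = 2.062 m and h_c = 2.062 × 0.738455 = 1.52269 m.
A = π(1.3)² = 5.30929 m².
Resultant F = γ·h_c·A = 10.05525 × 1.52269 × 5.30929 = 81.2907 kN.
I_c = πr⁴/4 = π × 1.3⁴/4 = 2.24318 m⁴.
Centre of pressure: y_p = y_c + I_c/(y_c·A) = 2.062 + 2.24318/(2.062 × 5.30929) = 2.062 + 0.204899 = 2.2669 m along the plane.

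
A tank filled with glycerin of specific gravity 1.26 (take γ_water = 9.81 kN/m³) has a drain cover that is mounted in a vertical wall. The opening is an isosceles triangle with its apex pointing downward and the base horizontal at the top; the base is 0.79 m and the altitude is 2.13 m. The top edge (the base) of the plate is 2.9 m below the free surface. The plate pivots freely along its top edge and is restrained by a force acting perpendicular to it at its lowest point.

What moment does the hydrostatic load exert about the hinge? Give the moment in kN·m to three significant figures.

γ = 1.26 × 9.81 = 12.3606 kN/m³.
With the apex down, the centroid sits h/3 = 2.13/3 = 0.71 m below the base (the top edge), so the centroid depth is h_c = 2.9 + 0.71 = 3.61 m.
A = ½ × 0.79 × 2.13 = 0.84135 m².
Resultant F = γ·h_c·A = 12.3606 × 3.61 × 0.84135 = 37.5425 kN.
I_c = b·h³/36 = 0.79 × 2.13³/36 = 0.212062 m⁴.
Centre of pressure: y_p = y_c + I_c/(y_c·A) = 3.61 + 0.212062/(3.61 × 0.84135) = 3.61 + 0.0698199 = 3.67982 m along the plane.
The resultant acts 0.71 + 0.0698199 = 0.77982 m (along the plate) below the hinge at the top edge, so the moment about the hinge is M = F × 0.77982 = 37.5425 × 0.77982 = 29.2764 kN·m.

M ≈ 29.3 kN·m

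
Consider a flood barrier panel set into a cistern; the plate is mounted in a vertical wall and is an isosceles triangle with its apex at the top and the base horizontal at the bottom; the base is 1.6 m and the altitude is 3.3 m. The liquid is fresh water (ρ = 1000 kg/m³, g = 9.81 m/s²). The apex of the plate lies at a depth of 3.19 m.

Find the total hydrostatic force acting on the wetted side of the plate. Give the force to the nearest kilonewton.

F ≈ 140 kN

γ = ρg = 1000 × 9.81 = 9810 N/m³ = 9.81 kN/m³.
With the apex up, the centroid sits 2h/3 = 2 × 3.3/3 = 2.2 m below the apex, so the centroid depth is h_c = 3.19 + 2.2 = 5.39 m.
A = ½ × 1.6 × 3.3 = 2.64 m².
Resultant F = γ·h_c·A = 9.81 × 5.39 × 2.64 = 139.592 kN.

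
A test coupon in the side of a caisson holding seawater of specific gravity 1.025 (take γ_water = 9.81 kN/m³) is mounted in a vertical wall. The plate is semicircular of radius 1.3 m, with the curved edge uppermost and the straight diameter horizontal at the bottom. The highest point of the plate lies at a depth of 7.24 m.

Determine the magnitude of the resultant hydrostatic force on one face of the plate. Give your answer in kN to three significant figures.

γ = 1.025 × 9.81 = 10.05525 kN/m³.
The centroid lies 4r/(3π) = 0.551737 m above the diameter, so r − 4r/(3π) = 1.3 − 0.551737 = 0.748263 m below the topmost point, so the centroid depth is h_c = 7.24 + 0.748263 = 7.98826 m.
A = πr²/2 = π × 1.3²/2 = 2.65465 m².
Resultant F = γ·h_c·A = 10.05525 × 7.98826 × 2.65465 = 213.232 kN.

F ≈ 213 kN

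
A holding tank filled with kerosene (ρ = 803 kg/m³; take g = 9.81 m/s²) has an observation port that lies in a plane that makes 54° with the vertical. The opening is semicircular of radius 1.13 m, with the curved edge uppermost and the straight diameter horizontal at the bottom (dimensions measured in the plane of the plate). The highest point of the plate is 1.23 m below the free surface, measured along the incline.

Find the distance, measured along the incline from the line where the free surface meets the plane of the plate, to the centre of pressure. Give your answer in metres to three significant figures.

y_p = 1.93 m

γ = ρg = 803 × 9.81 / 1000 = 7.87743 kN/m³.
The plate makes 54° with the vertical, i.e. θ = 90° − 54° = 36° to the horizontal. Measuring y along the incline from the free-surface line, vertical depth h = y·sinθ with sinθ = 0.587785.
The centroid lies 4r/(3π) = 0.479587 m above the diameter, so r − 4r/(3π) = 1.13 − 0.479587 = 0.650413 m below the topmost point, so y_c = 1.23 + 0.650413 = 1.88041 m and h_c = 1.88041 × 0.587785 = 1.10528 m.
A = πr²/2 = π × 1.13²/2 = 2.00575 m².
Resultant F = γ·h_c·A = 7.87743 × 1.10528 × 2.00575 = 17.4636 kN.
I_c = (π/8 − 8/(9π))·r⁴ = 0.109757 × 1.13⁴ = 0.178956 m⁴.
Centre of pressure: y_p = y_c + I_c/(y_c·A) = 1.88041 + 0.178956/(1.88041 × 2.00575) = 1.88041 + 0.0474479 = 1.92786 m along the plane.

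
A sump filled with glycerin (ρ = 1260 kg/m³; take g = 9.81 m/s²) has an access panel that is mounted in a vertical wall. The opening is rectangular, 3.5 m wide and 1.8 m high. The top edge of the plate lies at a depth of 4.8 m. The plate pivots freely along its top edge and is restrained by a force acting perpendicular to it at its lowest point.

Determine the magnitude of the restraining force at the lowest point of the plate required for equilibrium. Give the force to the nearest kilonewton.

P ≈ 234 kN

γ = ρg = 1260 × 9.81 / 1000 = 12.3606 kN/m³.
The centroid lies 1.8/2 = 0.9 m below the top edge, so the centroid depth is h_c = 4.8 + 0.9 = 5.7 m.
A = 3.5 × 1.8 = 6.3 m².
Resultant F = γ·h_c·A = 12.3606 × 5.7 × 6.3 = 443.869 kN.
I_c = b·h³/12 = 3.5 × 1.8³/12 = 1.701 m⁴.
Centre of pressure: y_p = y_c + I_c/(y_c·A) = 5.7 + 1.701/(5.7 × 6.3) = 5.7 + 0.0473684 = 5.74737 m along the plane.
The resultant acts 0.9 + 0.0473684 = 0.947368 m (along the plate) below the hinge at the top edge, so the moment about the hinge is M = F × 0.947368 = 443.869 × 0.947368 = 420.507 kN·m.
A normal force at the bottom, 1.8 m from the hinge, must supply this moment: P = 420.507/1.8 = 233.615 kN.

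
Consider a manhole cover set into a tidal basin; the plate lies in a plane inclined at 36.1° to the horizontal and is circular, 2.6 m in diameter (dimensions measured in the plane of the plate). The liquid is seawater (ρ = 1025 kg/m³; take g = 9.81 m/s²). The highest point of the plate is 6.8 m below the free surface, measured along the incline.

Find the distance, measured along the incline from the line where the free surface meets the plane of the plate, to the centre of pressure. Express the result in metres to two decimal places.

γ = ρg = 1025 × 9.81 / 1000 = 10.05525 kN/m³.
Let θ = 36.1° be the plate's angle to the horizontal; measure y along the incline from where the plane meets the free surface. Vertical depth h = y·sinθ with sinθ = 0.589196.
The centroid is at the centre, 1.3 m below the top of the plate, so y_c = 6.8 + 1.3 = 8.1 m and h_c = 8.1 × 0.589196 = 4.77249 m.
A = π(1.3)² = 5.30929 m².
Resultant F = γ·h_c·A = 10.05525 × 4.77249 × 5.30929 = 254.785 kN.
I_c = πr⁴/4 = π × 1.3⁴/4 = 2.24318 m⁴.
Centre of pressure: y_p = y_c + I_c/(y_c·A) = 8.1 + 2.24318/(8.1 × 5.30929) = 8.1 + 0.0521606 = 8.15216 m along the plane.

y_p = 8.15 m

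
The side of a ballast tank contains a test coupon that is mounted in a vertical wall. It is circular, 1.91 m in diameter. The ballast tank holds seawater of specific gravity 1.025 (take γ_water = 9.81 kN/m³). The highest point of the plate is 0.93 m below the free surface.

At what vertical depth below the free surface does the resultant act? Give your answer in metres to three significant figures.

h_p = 2.01 m

γ = 1.025 × 9.81 = 10.05525 kN/m³.
The centroid is at the centre, 0.955 m below the top of the plate, so the centroid depth is h_c = 0.93 + 0.955 = 1.885 m.
A = π(0.955)² = 2.86521 m².
Resultant F = γ·h_c·A = 10.05525 × 1.885 × 2.86521 = 54.3076 kN.
I_c = πr⁴/4 = π × 0.955⁴/4 = 0.653286 m⁴.
Centre of pressure: y_p = y_c + I_c/(y_c·A) = 1.885 + 0.653286/(1.885 × 2.86521) = 1.885 + 0.120958 = 2.00596 m along the plane.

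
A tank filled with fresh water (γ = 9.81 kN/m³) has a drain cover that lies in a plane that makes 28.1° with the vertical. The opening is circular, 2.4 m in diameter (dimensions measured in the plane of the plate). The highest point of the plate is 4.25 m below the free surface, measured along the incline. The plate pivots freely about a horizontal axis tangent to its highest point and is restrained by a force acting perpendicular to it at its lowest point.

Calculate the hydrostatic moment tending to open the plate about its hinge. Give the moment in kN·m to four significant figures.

γ = 9.81 kN/m³.
The plate makes 28.1° with the vertical, i.e. θ = 90° − 28.1° = 61.9° to the horizontal. Measuring y along the incline from the free-surface line, vertical depth h = y·sinθ with sinθ = 0.882127.
The centroid is at the centre, 1.2 m below the top of the plate, so y_c = 4.25 + 1.2 = 5.45 m and h_c = 5.45 × 0.882127 = 4.80759 m.
A = π(1.2)² = 4.52389 m².
Resultant F = γ·h_c·A = 9.81 × 4.80759 × 4.52389 = 213.358 kN.
I_c = πr⁴/4 = π × 1.2⁴/4 = 1.6286 m⁴.
Centre of pressure: y_p = y_c + I_c/(y_c·A) = 5.45 + 1.6286/(5.45 × 4.52389) = 5.45 + 0.066055 = 5.51606 m along the plane.
The resultant acts 1.2 + 0.066055 = 1.26605 m (along the plate) below the hinge at the top edge, so the moment about the hinge is M = F × 1.26605 = 213.358 × 1.26605 = 270.122 kN·m.

M ≈ 270.1 kN·m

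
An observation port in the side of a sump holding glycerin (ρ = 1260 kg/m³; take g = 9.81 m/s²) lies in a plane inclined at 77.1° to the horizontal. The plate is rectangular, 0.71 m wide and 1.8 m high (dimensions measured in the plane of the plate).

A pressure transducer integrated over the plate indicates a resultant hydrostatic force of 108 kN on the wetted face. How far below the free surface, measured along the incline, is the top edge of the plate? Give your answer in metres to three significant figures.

y_top ≈ 6.11 m

γ = ρg = 1260 × 9.81 / 1000 = 12.3606 kN/m³.
A = 0.71 × 1.8 = 1.278 m².
From F = γ·h_c·A, the centroid depth is h_c = 108/(12.3606 × 1.278) = 6.83681 m.
Let θ = 77.1° be the plate's angle to the horizontal; measure y along the incline from where the plane meets the free surface. Vertical depth h = y·sinθ with sinθ = 0.974761.
Along the incline, y_c = h_c/sinθ = 6.83681/0.974761 = 7.01383 m.
The centroid lies 1.8/2 = 0.9 m below the top edge, so the top edge sits at y_top = 7.01383 − 0.9 = 6.11383 m along the incline.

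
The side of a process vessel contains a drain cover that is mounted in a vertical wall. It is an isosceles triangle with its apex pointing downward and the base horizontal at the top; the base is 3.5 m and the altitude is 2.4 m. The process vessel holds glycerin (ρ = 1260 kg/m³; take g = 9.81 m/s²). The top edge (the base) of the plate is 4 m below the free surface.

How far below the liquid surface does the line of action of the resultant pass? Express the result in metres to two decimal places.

γ = ρg = 1260 × 9.81 / 1000 = 12.3606 kN/m³.
With the apex down, the centroid sits h/3 = 2.4/3 = 0.8 m below the base (the top edge), so the centroid depth is h_c = 4 + 0.8 = 4.8 m.
A = ½ × 3.5 × 2.4 = 4.2 m².
Resultant F = γ·h_c·A = 12.3606 × 4.8 × 4.2 = 249.19 kN.
I_c = b·h³/36 = 3.5 × 2.4³/36 = 1.344 m⁴.
Centre of pressure: y_p = y_c + I_c/(y_c·A) = 4.8 + 1.344/(4.8 × 4.2) = 4.8 + 0.0666667 = 4.86667 m along the plane.

h_p = 4.87 m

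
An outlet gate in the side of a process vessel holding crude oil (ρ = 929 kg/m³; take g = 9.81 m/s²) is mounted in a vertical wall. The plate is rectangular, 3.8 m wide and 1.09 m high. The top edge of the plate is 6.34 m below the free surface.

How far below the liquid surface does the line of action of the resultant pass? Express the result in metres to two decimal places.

h_p = 6.90 m

γ = ρg = 929 × 9.81 / 1000 = 9.11349 kN/m³.
The centroid lies 1.09/2 = 0.545 m below the top edge, so the centroid depth is h_c = 6.34 + 0.545 = 6.885 m.
A = 3.8 × 1.09 = 4.142 m².
Resultant F = γ·h_c·A = 9.11349 × 6.885 × 4.142 = 259.896 kN.
I_c = b·h³/12 = 3.8 × 1.09³/12 = 0.410093 m⁴.
Centre of pressure: y_p = y_c + I_c/(y_c·A) = 6.885 + 0.410093/(6.885 × 4.142) = 6.885 + 0.0143803 = 6.89938 m along the plane.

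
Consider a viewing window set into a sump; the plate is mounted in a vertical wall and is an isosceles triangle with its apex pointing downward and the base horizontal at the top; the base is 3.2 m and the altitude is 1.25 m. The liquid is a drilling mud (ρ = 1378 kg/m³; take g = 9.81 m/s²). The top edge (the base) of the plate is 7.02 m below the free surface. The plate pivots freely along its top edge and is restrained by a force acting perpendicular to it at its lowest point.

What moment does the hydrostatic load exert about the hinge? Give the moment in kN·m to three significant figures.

γ = ρg = 1378 × 9.81 / 1000 = 13.51818 kN/m³.
With the apex down, the centroid sits h/3 = 1.25/3 = 0.416667 m below the base (the top edge), so the centroid depth is h_c = 7.02 + 0.416667 = 7.43667 m.
A = ½ × 3.2 × 1.25 = 2 m².
Resultant F = γ·h_c·A = 13.51818 × 7.43667 × 2 = 201.06 kN.
I_c = b·h³/36 = 3.2 × 1.25³/36 = 0.173611 m⁴.
Centre of pressure: y_p = y_c + I_c/(y_c·A) = 7.43667 + 0.173611/(7.43667 × 2) = 7.43667 + 0.0116726 = 7.44834 m along the plane.
The resultant acts 0.416667 + 0.0116726 = 0.42834 m (along the plate) below the hinge at the top edge, so the moment about the hinge is M = F × 0.42834 = 201.06 × 0.42834 = 86.122 kN·m.

M ≈ 86.1 kN·m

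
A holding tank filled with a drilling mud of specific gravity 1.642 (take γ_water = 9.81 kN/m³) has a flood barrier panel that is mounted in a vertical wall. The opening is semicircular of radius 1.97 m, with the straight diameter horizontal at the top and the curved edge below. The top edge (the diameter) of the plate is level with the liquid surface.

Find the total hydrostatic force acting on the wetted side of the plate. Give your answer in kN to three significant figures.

γ = 1.642 × 9.81 = 16.10802 kN/m³.
The centroid of a semicircle lies 4r/(3π) = 0.836094 m from the diameter, here below the top edge, so the centroid depth is h_c = 0.836094 m.
A = πr²/2 = π × 1.97²/2 = 6.0961 m².
Resultant F = γ·h_c·A = 16.10802 × 0.836094 × 6.0961 = 82.1012 kN.

F ≈ 82.1 kN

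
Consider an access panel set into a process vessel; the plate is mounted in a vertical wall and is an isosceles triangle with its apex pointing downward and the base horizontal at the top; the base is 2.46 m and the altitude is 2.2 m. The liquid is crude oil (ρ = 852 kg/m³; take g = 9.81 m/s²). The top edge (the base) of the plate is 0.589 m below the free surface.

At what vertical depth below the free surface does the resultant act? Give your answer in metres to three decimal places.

h_p = 1.526 m

γ = ρg = 852 × 9.81 / 1000 = 8.35812 kN/m³.
With the apex down, the centroid sits h/3 = 2.2/3 = 0.733333 m below the base (the top edge), so the centroid depth is h_c = 0.589 + 0.733333 = 1.32233 m.
A = ½ × 2.46 × 2.2 = 2.706 m².
Resultant F = γ·h_c·A = 8.35812 × 1.32233 × 2.706 = 29.9072 kN.
I_c = b·h³/36 = 2.46 × 2.2³/36 = 0.727613 m⁴.
Centre of pressure: y_p = y_c + I_c/(y_c·A) = 1.32233 + 0.727613/(1.32233 × 2.706) = 1.32233 + 0.203345 = 1.52568 m along the plane.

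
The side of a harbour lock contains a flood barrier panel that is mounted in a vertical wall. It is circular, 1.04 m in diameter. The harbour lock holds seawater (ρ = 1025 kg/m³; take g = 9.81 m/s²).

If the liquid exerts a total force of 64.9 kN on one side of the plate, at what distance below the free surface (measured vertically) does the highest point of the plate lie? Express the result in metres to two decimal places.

γ = ρg = 1025 × 9.81 / 1000 = 10.05525 kN/m³.
A = π(0.52)² = 0.849487 m².
From F = γ·h_c·A, the centroid depth is h_c = 64.9/(10.05525 × 0.849487) = 7.59793 m.
The centroid is at the centre, 0.52 m below the top of the plate, so the highest point sits at h_top = 7.59793 − 0.52 = 7.07793 m below the surface.

d_top ≈ 7.08 m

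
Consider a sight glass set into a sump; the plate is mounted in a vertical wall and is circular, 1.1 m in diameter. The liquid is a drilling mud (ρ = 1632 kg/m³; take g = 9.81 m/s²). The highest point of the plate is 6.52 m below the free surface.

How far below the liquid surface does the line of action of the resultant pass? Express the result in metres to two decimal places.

γ = ρg = 1632 × 9.81 / 1000 = 16.00992 kN/m³.
The centroid is at the centre, 0.55 m below the top of the plate, so the centroid depth is h_c = 6.52 + 0.55 = 7.07 m.
A = π(0.55)² = 0.950332 m².
Resultant F = γ·h_c·A = 16.00992 × 7.07 × 0.950332 = 107.568 kN.
I_c = πr⁴/4 = π × 0.55⁴/4 = 0.0718688 m⁴.
Centre of pressure: y_p = y_c + I_c/(y_c·A) = 7.07 + 0.0718688/(7.07 × 0.950332) = 7.07 + 0.0106966 = 7.0807 m along the plane.

h_p = 7.08 m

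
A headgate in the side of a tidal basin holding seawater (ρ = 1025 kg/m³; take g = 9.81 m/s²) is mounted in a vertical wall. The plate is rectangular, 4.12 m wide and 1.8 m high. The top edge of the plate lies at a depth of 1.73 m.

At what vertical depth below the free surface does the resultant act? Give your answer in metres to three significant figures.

γ = ρg = 1025 × 9.81 / 1000 = 10.05525 kN/m³.
The centroid lies 1.8/2 = 0.9 m below the top edge, so the centroid depth is h_c = 1.73 + 0.9 = 2.63 m.
A = 4.12 × 1.8 = 7.416 m².
Resultant F = γ·h_c·A = 10.05525 × 2.63 × 7.416 = 196.118 kN.
I_c = b·h³/12 = 4.12 × 1.8³/12 = 2.00232 m⁴.
Centre of pressure: y_p = y_c + I_c/(y_c·A) = 2.63 + 2.00232/(2.63 × 7.416) = 2.63 + 0.102662 = 2.73266 m along the plane.

h_p = 2.73 m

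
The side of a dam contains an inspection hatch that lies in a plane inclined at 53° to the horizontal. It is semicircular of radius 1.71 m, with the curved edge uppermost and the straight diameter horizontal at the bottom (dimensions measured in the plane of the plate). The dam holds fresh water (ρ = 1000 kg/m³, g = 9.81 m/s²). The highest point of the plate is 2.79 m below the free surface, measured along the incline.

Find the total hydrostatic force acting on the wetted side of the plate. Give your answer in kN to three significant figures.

F ≈ 136 kN

γ = ρg = 1000 × 9.81 = 9810 N/m³ = 9.81 kN/m³.
Let θ = 53° be the plate's angle to the horizontal; measure y along the incline from where the plane meets the free surface. Vertical depth h = y·sinθ with sinθ = 0.798636.
The centroid lies 4r/(3π) = 0.725747 m above the diameter, so r − 4r/(3π) = 1.71 − 0.725747 = 0.984253 m below the topmost point, so y_c = 2.79 + 0.984253 = 3.77425 m and h_c = 3.77425 × 0.798636 = 3.01425 m.
A = πr²/2 = π × 1.71²/2 = 4.59317 m².
Resultant F = γ·h_c·A = 9.81 × 3.01425 × 4.59317 = 135.819 kN.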